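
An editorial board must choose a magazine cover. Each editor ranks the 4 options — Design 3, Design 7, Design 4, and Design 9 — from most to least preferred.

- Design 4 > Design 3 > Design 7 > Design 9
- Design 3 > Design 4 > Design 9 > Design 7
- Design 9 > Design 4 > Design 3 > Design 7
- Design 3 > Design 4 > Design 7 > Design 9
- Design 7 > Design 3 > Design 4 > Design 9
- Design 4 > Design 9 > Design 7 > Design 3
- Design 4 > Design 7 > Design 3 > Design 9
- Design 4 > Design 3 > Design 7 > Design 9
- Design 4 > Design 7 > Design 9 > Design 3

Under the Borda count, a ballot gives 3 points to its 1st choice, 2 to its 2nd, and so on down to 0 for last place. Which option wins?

Borda scores:
  Design 3: 2 + 3 + 1 + 3 + 2 + 0 + 1 + 2 + 0 = 14
  Design 7: 1 + 0 + 0 + 1 + 3 + 1 + 2 + 1 + 2 = 11
  Design 4: 3 + 2 + 2 + 2 + 1 + 3 + 3 + 3 + 3 = 22
  Design 9: 0 + 1 + 3 + 0 + 0 + 2 + 0 + 0 + 1 = 7
Design 4 has the highest total.

Design 4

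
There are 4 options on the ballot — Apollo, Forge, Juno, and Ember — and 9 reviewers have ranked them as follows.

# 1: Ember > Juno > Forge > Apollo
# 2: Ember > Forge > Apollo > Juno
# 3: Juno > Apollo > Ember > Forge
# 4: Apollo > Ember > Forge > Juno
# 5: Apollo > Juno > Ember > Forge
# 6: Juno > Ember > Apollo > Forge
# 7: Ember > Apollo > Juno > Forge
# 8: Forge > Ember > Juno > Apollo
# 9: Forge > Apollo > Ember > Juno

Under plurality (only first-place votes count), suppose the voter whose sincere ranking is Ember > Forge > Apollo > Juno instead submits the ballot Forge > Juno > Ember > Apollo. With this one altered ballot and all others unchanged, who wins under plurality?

Forge

First-place totals with the altered ballot: Apollo 2, Forge 3, Juno 2, Ember 2.
The switch changes the winner from Ember to Forge.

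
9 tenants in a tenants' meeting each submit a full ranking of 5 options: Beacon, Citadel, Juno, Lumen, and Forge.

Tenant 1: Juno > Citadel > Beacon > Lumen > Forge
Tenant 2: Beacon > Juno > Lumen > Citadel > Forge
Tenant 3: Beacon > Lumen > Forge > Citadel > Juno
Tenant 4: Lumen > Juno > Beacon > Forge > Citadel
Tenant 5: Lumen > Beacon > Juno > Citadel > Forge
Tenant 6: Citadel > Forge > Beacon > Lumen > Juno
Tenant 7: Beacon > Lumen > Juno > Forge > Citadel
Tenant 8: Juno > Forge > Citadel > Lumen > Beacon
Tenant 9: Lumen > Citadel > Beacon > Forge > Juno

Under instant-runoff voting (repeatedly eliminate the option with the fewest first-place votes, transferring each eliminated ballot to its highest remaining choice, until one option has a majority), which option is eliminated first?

Forge

Round 1: Beacon 3, Lumen 3, Juno 2, Citadel 1, Forge 0. Forge has the fewest and is eliminated.
Round 2: Beacon 3, Lumen 3, Juno 2, Citadel 1. Citadel has the fewest and is eliminated.
Round 3: Beacon 4, Lumen 3, Juno 2. Juno has the fewest and is eliminated.
Round 4: Beacon 5, Lumen 4. Beacon has a majority.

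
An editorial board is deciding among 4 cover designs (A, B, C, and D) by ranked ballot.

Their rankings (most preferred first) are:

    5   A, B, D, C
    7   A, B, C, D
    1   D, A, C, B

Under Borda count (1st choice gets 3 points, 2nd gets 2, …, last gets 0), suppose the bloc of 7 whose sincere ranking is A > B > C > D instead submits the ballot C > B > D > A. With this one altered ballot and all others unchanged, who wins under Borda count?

B

Borda totals with the altered ballot: A 17, B 24, C 22, D 15.
The switch changes the winner from A to B.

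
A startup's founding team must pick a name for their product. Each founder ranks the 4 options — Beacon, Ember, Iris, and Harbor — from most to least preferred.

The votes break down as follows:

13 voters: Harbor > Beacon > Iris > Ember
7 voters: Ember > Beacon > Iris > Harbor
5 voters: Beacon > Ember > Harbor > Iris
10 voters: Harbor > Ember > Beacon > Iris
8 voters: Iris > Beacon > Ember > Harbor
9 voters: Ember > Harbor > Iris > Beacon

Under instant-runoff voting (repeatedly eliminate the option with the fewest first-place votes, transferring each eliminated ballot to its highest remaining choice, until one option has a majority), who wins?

Ember

Round 1: Harbor 23, Ember 16, Iris 8, Beacon 5. Beacon has the fewest and is eliminated.
Round 2: Harbor 23, Ember 21, Iris 8. Iris has the fewest and is eliminated.
Round 3: Ember 29, Harbor 23. Ember has a majority.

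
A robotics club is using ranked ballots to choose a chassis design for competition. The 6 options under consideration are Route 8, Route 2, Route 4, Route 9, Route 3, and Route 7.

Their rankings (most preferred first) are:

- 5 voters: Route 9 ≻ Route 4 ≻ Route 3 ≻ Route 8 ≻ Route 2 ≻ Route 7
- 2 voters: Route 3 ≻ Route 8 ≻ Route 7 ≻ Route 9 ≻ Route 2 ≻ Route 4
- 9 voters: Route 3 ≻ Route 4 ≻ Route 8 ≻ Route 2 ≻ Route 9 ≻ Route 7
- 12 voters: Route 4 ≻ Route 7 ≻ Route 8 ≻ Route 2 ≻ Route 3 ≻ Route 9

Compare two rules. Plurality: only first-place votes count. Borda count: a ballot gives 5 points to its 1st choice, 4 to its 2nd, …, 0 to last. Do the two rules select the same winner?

Plurality first-place counts: Route 8 0, Route 2 0, Route 4 12, Route 9 5, Route 3 11, Route 7 0 → Route 4.
Borda totals: Route 8 81, Route 2 49, Route 4 116, Route 9 38, Route 3 82, Route 7 54 → Route 4.
The two rules agree on Route 4.

Yes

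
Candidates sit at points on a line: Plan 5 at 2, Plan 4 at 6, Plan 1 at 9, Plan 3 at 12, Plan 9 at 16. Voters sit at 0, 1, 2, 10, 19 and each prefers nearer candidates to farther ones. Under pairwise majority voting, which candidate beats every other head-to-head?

Plan 5

With single-peaked preferences on a line, the Condorcet winner is the candidate closest to the median voter.
The median voter (position 2) is closest to Plan 5 at 2.
Check: Plan 5 vs Plan 4 — voters closer to Plan 5: 3 of 5.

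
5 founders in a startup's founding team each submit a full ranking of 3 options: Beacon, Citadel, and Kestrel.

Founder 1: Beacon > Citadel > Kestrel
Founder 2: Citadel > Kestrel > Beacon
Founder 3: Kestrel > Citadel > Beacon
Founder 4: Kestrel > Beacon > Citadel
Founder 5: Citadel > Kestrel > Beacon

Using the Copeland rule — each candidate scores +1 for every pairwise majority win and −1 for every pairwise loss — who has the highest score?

Citadel

Pairwise results:
  Beacon vs Citadel: Citadel wins 3–2.
  Beacon vs Kestrel: Kestrel wins 4–1.
  Citadel vs Kestrel: Citadel wins 3–2.
Copeland scores (wins − losses):
  Beacon: 0 − 2 = -2
  Citadel: 2 − 0 = 2
  Kestrel: 1 − 1 = 0
Citadel has the best Copeland score.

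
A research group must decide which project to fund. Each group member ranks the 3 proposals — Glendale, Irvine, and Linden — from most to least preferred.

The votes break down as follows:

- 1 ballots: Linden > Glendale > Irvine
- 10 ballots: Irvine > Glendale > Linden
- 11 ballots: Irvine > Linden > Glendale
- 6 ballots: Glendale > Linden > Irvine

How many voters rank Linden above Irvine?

Ballots ranking Linden above Irvine: 1+6 = 7.
Ballots ranking Irvine above Linden: 10+11 = 21.
So 7 of 28 voters prefer Linden to Irvine.

7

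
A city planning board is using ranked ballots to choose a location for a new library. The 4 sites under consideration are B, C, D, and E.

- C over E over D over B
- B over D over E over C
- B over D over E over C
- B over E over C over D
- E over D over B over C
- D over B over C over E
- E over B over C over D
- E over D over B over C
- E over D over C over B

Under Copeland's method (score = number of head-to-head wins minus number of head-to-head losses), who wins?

E

Pairwise results:
  B vs C: B wins 7–2.
  B vs D: D wins 5–4.
  B vs E: E wins 5–4.
  C vs D: D wins 6–3.
  C vs E: E wins 7–2.
  D vs E: E wins 6–3.
Copeland scores (wins − losses):
  B: 1 − 2 = -1
  C: 0 − 3 = -3
  D: 2 − 1 = 1
  E: 3 − 0 = 3
E has the best Copeland score.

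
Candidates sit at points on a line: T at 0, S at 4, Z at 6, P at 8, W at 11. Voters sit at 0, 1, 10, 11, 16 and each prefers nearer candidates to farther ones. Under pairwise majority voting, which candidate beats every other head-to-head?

With single-peaked preferences on a line, the Condorcet winner is the candidate closest to the median voter.
The median voter (position 10) is closest to W at 11.
Check: W vs P — voters closer to W: 3 of 5.

W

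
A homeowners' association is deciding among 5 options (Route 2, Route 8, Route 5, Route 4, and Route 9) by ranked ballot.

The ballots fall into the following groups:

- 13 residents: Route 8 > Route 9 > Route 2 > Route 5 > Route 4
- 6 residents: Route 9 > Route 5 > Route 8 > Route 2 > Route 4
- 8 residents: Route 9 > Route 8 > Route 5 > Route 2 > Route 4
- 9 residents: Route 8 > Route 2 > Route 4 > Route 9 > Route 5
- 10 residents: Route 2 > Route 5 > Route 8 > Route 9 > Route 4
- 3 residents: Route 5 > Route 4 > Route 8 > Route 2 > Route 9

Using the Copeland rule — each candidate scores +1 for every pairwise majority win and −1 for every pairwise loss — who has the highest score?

Pairwise results:
  Route 2 vs Route 8: Route 8 wins 39–10.
  Route 2 vs Route 5: Route 2 wins 32–17.
  Route 2 vs Route 4: Route 2 wins 46–3.
  Route 2 vs Route 9: Route 9 wins 27–22.
  Route 8 vs Route 5: Route 8 wins 30–19.
  Route 8 vs Route 4: Route 8 wins 46–3.
  Route 8 vs Route 9: Route 8 wins 35–14.
  Route 5 vs Route 4: Route 5 wins 40–9.
  Route 5 vs Route 9: Route 9 wins 36–13.
  Route 4 vs Route 9: Route 9 wins 37–12.
Copeland scores (wins − losses):
  Route 2: 2 − 2 = 0
  Route 8: 4 − 0 = 4
  Route 5: 1 − 3 = -2
  Route 4: 0 − 4 = -4
  Route 9: 3 − 1 = 2
Route 8 has the best Copeland score.

Route 8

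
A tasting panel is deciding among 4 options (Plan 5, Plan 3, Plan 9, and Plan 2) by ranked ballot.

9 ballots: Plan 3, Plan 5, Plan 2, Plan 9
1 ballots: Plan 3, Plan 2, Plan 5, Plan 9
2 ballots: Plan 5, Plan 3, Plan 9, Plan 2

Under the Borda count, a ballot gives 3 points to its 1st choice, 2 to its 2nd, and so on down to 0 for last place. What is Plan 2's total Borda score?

Borda scores:
  Plan 5: 9·2 + 1 + 2·3 = 25
  Plan 3: 9·3 + 3 + 2·2 = 34
  Plan 9: 9·0 + 0 + 2·1 = 2
  Plan 2: 9·1 + 2 + 2·0 = 11

11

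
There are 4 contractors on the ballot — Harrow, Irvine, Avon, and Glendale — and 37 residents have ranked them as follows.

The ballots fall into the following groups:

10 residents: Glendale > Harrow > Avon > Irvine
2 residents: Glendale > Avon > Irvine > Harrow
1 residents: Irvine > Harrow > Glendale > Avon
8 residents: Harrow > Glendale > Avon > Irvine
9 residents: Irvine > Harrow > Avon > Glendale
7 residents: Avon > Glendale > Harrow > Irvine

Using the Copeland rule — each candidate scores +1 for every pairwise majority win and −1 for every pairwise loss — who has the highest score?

Glendale

Pairwise results:
  Harrow vs Irvine: Harrow wins 25–12.
  Harrow vs Avon: Harrow wins 28–9.
  Harrow vs Glendale: Glendale wins 19–18.
  Irvine vs Avon: Avon wins 27–10.
  Irvine vs Glendale: Glendale wins 27–10.
  Avon vs Glendale: Glendale wins 21–16.
Copeland scores (wins − losses):
  Harrow: 2 − 1 = 1
  Irvine: 0 − 3 = -3
  Avon: 1 − 2 = -1
  Glendale: 3 − 0 = 3
Glendale has the best Copeland score.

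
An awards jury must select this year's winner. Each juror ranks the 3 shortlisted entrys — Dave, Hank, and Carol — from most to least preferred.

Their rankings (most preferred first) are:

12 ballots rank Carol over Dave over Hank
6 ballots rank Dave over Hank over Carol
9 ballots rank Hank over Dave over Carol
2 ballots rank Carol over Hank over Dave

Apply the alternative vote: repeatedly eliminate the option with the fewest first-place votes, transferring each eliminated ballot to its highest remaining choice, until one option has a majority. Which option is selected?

Round 1: Carol 14, Hank 9, Dave 6. Dave has the fewest and is eliminated.
Round 2: Hank 15, Carol 14. Hank has a majority.

Hank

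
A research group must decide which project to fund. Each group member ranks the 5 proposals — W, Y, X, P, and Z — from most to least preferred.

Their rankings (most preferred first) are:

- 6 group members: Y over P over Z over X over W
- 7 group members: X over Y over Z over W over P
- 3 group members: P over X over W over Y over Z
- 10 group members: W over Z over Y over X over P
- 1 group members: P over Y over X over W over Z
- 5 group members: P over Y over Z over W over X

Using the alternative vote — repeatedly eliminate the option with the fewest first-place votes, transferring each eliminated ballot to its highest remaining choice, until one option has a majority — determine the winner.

Round 1: W 10, P 9, X 7, Y 6, Z 0. Z has the fewest and is eliminated.
Round 2: W 10, P 9, X 7, Y 6. Y has the fewest and is eliminated.
Round 3: P 15, W 10, X 7. X has the fewest and is eliminated.
Round 4: W 17, P 15. W has a majority.

W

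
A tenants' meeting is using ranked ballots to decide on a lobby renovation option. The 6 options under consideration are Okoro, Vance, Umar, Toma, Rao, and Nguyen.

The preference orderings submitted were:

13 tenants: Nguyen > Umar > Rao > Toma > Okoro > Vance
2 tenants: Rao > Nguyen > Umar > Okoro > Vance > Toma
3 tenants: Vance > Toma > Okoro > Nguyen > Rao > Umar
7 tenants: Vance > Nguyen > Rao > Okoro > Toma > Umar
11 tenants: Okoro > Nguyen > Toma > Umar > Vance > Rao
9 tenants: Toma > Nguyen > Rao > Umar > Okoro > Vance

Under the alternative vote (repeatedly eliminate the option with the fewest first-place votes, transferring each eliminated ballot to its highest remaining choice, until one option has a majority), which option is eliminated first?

Umar

Round 1: Nguyen 13, Okoro 11, Vance 10, Toma 9, Rao 2, Umar 0. Umar has the fewest and is eliminated.
Round 2: Nguyen 13, Okoro 11, Vance 10, Toma 9, Rao 2. Rao has the fewest and is eliminated.
Round 3: Nguyen 15, Okoro 11, Vance 10, Toma 9. Toma has the fewest and is eliminated.
Round 4: Nguyen 24, Okoro 11, Vance 10. Nguyen has a majority.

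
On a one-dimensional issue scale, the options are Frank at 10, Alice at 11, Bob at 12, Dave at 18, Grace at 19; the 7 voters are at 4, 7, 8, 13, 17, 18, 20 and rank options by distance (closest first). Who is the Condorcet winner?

With single-peaked preferences on a line, the Condorcet winner is the candidate closest to the median voter.
The median voter (position 13) is closest to Bob at 12.
Check: Bob vs Dave — voters closer to Bob: 4 of 7.

Bob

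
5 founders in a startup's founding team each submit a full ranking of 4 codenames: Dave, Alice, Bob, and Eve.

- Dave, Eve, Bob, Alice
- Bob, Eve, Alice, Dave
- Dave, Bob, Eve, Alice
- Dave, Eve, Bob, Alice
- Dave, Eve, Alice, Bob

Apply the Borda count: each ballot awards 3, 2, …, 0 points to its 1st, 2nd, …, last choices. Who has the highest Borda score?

Borda scores:
  Dave: 3 + 0 + 3 + 3 + 3 = 12
  Alice: 0 + 1 + 0 + 0 + 1 = 2
  Bob: 1 + 3 + 2 + 1 + 0 = 7
  Eve: 2 + 2 + 1 + 2 + 2 = 9
Dave has the highest total.

Dave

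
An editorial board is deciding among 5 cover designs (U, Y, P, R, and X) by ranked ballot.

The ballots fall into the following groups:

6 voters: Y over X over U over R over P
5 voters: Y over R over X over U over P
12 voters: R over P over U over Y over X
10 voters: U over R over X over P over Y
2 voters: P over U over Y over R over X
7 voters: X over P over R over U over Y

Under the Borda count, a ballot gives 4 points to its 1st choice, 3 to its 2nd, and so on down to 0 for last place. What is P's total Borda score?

75

Borda scores:
  U: 6·2 + 5·1 + 12·2 + 10·4 + 2·3 + 7·1 = 94
  Y: 6·4 + 5·4 + 12·1 + 10·0 + 2·2 + 7·0 = 60
  P: 6·0 + 5·0 + 12·3 + 10·1 + 2·4 + 7·3 = 75
  R: 6·1 + 5·3 + 12·4 + 10·3 + 2·1 + 7·2 = 115
  X: 6·3 + 5·2 + 12·0 + 10·2 + 2·0 + 7·4 = 76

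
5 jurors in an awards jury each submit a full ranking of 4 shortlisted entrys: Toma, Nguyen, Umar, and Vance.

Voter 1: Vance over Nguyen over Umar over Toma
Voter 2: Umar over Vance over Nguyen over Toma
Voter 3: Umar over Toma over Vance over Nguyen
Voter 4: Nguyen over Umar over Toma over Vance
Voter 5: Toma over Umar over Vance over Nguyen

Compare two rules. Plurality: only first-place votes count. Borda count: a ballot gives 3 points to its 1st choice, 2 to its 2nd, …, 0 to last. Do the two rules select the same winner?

Plurality first-place counts: Toma 1, Nguyen 1, Umar 2, Vance 1 → Umar.
Borda totals: Toma 6, Nguyen 6, Umar 11, Vance 7 → Umar.
The two rules agree on Umar.

Yes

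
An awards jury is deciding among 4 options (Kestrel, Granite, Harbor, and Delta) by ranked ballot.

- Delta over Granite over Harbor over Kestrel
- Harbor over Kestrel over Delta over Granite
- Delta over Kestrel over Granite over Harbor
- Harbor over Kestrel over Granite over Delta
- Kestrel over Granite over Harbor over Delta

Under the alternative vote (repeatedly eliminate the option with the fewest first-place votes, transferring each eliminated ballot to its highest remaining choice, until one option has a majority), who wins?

Round 1: Harbor 2, Delta 2, Kestrel 1, Granite 0. Granite has the fewest and is eliminated.
Round 2: Harbor 2, Delta 2, Kestrel 1. Kestrel has the fewest and is eliminated.
Round 3: Harbor 3, Delta 2. Harbor has a majority.

Harbor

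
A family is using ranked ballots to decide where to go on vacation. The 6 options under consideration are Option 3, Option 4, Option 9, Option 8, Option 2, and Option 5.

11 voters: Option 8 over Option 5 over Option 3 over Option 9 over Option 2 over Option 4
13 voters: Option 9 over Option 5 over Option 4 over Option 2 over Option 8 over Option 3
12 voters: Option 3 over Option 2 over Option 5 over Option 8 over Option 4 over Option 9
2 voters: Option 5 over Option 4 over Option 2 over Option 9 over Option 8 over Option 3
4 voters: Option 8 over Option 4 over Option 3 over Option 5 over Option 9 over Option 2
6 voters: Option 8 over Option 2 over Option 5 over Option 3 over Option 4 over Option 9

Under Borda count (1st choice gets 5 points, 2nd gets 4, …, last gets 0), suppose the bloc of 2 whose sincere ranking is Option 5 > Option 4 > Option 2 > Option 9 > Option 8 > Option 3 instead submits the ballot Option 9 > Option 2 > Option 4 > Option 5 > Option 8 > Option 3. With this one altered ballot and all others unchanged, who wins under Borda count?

Option 5

Borda totals with the altered ballot: Option 3 117, Option 4 79, Option 9 101, Option 8 144, Option 2 117, Option 5 162.
The winner is unchanged: still Option 5.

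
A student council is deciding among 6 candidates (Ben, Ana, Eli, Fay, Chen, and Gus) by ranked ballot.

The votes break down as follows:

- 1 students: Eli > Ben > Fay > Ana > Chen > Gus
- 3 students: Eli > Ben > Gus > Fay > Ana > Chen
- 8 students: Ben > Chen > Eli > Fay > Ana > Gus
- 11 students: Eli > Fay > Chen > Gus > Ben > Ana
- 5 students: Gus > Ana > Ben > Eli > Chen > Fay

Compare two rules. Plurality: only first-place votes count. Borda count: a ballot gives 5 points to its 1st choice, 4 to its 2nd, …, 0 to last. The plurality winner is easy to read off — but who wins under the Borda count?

Eli

Plurality first-place counts: Ben 8, Ana 0, Eli 15, Fay 0, Chen 0, Gus 5 → Eli.
Borda totals: Ben 82, Ana 33, Eli 109, Fay 69, Chen 71, Gus 56 → Eli.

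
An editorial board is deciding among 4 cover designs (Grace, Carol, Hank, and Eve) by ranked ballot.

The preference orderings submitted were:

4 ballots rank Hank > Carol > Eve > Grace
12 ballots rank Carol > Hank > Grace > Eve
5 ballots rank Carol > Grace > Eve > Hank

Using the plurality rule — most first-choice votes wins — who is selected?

Carol

First-place vote totals:
  Grace: 0
  Carol: 17
  Hank: 4
  Eve: 0
Carol has the most first-place votes.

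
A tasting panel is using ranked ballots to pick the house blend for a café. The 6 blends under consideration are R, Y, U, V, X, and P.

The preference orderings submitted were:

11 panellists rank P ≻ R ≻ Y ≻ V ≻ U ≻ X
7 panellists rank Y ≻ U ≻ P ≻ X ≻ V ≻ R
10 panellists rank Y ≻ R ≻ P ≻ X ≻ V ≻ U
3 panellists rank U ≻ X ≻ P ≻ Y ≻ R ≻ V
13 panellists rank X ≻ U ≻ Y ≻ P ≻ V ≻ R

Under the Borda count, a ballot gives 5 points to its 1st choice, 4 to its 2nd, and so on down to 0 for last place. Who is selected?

Y

Borda scores:
  R: 11·4 + 7·0 + 10·4 + 3·1 + 13·0 = 87
  Y: 11·3 + 7·5 + 10·5 + 3·2 + 13·3 = 163
  U: 11·1 + 7·4 + 10·0 + 3·5 + 13·4 = 106
  V: 11·2 + 7·1 + 10·1 + 3·0 + 13·1 = 52
  X: 11·0 + 7·2 + 10·2 + 3·4 + 13·5 = 111
  P: 11·5 + 7·3 + 10·3 + 3·3 + 13·2 = 141
Y has the highest total.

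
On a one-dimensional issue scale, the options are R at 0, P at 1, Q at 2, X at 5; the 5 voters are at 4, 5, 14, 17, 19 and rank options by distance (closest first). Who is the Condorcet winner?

With single-peaked preferences on a line, the Condorcet winner is the candidate closest to the median voter.
The median voter (position 14) is closest to X at 5.
Check: X vs Q — voters closer to X: 5 of 5.

X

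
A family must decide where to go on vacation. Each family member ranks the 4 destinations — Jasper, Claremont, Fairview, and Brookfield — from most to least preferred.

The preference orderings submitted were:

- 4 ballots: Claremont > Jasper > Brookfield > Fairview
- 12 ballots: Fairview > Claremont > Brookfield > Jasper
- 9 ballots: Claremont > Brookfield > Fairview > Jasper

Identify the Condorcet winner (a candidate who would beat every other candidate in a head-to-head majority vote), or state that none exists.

Claremont

Head-to-head results (25 voters total):
Jasper vs Claremont: Claremont wins 25–0.
Jasper vs Fairview: Fairview wins 21–4.
Jasper vs Brookfield: Brookfield wins 21–4.
Claremont vs Fairview: Claremont wins 13–12.
Claremont vs Brookfield: Claremont wins 25–0.
Fairview vs Brookfield: Brookfield wins 13–12.
Claremont beats each rival — Jasper (25–0), Fairview (13–12), Brookfield (25–0) — so Claremont is the Condorcet winner.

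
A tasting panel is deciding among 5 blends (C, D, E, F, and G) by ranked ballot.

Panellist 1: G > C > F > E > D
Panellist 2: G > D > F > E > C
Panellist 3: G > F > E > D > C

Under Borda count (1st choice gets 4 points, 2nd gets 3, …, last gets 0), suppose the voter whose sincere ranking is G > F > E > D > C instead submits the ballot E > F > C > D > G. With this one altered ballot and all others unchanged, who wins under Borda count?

G

Borda totals with the altered ballot: C 5, D 4, E 6, F 7, G 8.
The winner is unchanged: still G.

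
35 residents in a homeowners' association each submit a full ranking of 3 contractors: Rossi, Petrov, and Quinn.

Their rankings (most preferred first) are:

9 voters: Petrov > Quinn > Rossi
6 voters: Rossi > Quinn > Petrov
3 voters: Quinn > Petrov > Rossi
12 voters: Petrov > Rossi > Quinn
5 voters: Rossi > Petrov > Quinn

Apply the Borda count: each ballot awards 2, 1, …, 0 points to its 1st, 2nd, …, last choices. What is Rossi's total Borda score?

34

Borda scores:
  Rossi: 9·0 + 6·2 + 3·0 + 12·1 + 5·2 = 34
  Petrov: 9·2 + 6·0 + 3·1 + 12·2 + 5·1 = 50
  Quinn: 9·1 + 6·1 + 3·2 + 12·0 + 5·0 = 21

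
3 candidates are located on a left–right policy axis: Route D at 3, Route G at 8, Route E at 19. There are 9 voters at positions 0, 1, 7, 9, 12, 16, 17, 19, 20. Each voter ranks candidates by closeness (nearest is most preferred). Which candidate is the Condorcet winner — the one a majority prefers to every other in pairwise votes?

With single-peaked preferences on a line, the Condorcet winner is the candidate closest to the median voter.
The median voter (position 12) is closest to Route G at 8.
Check: Route G vs Route D — voters closer to Route G: 7 of 9.

Route G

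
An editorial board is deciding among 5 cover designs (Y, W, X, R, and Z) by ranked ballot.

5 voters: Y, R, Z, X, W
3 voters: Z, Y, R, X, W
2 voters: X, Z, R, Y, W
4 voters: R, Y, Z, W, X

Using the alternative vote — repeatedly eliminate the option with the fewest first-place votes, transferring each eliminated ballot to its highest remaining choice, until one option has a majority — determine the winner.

Y

Round 1: Y 5, R 4, Z 3, X 2, W 0. W has the fewest and is eliminated.
Round 2: Y 5, R 4, Z 3, X 2. X has the fewest and is eliminated.
Round 3: Y 5, Z 5, R 4. R has the fewest and is eliminated.
Round 4: Y 9, Z 5. Y has a majority.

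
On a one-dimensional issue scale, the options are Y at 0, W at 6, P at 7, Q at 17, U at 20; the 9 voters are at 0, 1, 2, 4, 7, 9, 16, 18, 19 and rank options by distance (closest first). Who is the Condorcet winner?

With single-peaked preferences on a line, the Condorcet winner is the candidate closest to the median voter.
The median voter (position 7) is closest to P at 7.
Check: P vs U — voters closer to P: 6 of 9.

P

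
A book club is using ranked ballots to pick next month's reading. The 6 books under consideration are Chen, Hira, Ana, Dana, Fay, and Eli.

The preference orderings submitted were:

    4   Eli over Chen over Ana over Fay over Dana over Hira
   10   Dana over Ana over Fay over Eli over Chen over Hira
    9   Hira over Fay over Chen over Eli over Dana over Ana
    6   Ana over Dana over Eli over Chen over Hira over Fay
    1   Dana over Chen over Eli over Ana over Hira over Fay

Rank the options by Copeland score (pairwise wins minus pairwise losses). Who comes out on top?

Pairwise results:
  Chen vs Hira: Chen wins 21–9.
  Chen vs Ana: Ana wins 16–14.
  Chen vs Dana: Dana wins 17–13.
  Chen vs Fay: Fay wins 19–11.
  Chen vs Eli: Eli wins 20–10.
  Hira vs Ana: Ana wins 21–9.
  Hira vs Dana: Dana wins 21–9.
  Hira vs Fay: Hira wins 16–14.
  Hira vs Eli: Eli wins 21–9.
  Ana vs Dana: Dana wins 20–10.
  Ana vs Fay: Ana wins 21–9.
  Ana vs Eli: Ana wins 16–14.
  Dana vs Fay: Dana wins 17–13.
  Dana vs Eli: Dana wins 17–13.
  Fay vs Eli: Fay wins 19–11.
Copeland scores (wins − losses):
  Chen: 1 − 4 = -3
  Hira: 1 − 4 = -3
  Ana: 4 − 1 = 3
  Dana: 5 − 0 = 5
  Fay: 2 − 3 = -1
  Eli: 2 − 3 = -1
Dana has the best Copeland score.

Dana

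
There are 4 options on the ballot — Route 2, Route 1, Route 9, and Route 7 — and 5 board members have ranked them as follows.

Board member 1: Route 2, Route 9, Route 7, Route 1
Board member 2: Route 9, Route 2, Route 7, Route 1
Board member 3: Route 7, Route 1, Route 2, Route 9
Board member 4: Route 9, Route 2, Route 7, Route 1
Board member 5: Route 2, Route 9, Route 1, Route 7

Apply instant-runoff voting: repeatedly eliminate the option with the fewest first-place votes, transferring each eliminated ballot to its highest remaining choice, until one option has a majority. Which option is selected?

Route 2

Round 1: Route 2 2, Route 9 2, Route 7 1, Route 1 0. Route 1 has the fewest and is eliminated.
Round 2: Route 2 2, Route 9 2, Route 7 1. Route 7 has the fewest and is eliminated.
Round 3: Route 2 3, Route 9 2. Route 2 has a majority.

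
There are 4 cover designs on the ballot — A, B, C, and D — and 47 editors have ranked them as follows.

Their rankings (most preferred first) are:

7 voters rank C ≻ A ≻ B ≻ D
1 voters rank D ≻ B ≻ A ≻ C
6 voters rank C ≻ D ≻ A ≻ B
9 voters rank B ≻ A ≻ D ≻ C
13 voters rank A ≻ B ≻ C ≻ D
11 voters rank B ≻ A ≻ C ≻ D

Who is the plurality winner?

B

First-place vote totals:
  A: 13
  B: 20
  C: 13
  D: 1
B has the most first-place votes.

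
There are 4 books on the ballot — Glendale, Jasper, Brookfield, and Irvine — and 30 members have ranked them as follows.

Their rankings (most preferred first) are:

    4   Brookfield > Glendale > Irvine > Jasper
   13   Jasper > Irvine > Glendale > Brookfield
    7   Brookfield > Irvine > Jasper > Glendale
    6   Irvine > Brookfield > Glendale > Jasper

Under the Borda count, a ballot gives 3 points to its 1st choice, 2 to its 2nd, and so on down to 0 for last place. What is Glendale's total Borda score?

27

Borda scores:
  Glendale: 4·2 + 13·1 + 7·0 + 6·1 = 27
  Jasper: 4·0 + 13·3 + 7·1 + 6·0 = 46
  Brookfield: 4·3 + 13·0 + 7·3 + 6·2 = 45
  Irvine: 4·1 + 13·2 + 7·2 + 6·3 = 62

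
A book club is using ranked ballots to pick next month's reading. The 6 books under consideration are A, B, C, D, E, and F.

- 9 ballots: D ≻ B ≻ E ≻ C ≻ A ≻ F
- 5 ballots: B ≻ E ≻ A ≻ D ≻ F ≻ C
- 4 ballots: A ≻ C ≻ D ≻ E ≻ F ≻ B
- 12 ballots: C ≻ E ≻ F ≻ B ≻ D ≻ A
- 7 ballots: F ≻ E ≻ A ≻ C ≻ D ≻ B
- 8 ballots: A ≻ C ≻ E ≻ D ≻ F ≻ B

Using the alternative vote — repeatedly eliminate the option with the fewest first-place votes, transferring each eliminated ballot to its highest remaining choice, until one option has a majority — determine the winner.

Round 1: A 12, C 12, D 9, F 7, B 5, E 0. E has the fewest and is eliminated.
Round 2: A 12, C 12, D 9, F 7, B 5. B has the fewest and is eliminated.
Round 3: A 17, C 12, D 9, F 7. F has the fewest and is eliminated.
Round 4: A 24, C 12, D 9. A has a majority.

A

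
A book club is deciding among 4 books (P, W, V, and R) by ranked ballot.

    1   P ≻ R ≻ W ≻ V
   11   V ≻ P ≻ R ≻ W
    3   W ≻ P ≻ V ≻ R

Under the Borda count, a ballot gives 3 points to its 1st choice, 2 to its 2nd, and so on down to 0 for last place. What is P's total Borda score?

31

Borda scores:
  P: 3 + 11·2 + 3·2 = 31
  W: 1 + 11·0 + 3·3 = 10
  V: 0 + 11·3 + 3·1 = 36
  R: 2 + 11·1 + 3·0 = 13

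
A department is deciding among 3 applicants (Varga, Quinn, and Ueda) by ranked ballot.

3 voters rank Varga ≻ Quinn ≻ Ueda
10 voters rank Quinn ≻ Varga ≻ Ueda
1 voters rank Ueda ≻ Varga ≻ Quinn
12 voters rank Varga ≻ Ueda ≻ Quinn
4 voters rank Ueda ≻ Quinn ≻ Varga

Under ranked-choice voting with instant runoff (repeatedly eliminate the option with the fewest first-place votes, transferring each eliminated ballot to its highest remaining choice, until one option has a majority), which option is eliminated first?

Ueda

Round 1: Varga 15, Quinn 10, Ueda 5. Ueda has the fewest and is eliminated.
Round 2: Varga 16, Quinn 14. Varga has a majority.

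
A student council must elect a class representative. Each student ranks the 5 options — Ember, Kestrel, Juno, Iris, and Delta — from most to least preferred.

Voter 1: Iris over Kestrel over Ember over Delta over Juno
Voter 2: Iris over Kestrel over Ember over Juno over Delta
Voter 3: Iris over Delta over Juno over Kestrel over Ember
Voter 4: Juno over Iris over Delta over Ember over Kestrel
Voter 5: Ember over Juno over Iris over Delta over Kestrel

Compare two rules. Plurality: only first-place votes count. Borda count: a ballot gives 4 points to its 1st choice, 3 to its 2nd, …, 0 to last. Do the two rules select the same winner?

Plurality first-place counts: Ember 1, Kestrel 0, Juno 1, Iris 3, Delta 0 → Iris.
Borda totals: Ember 9, Kestrel 7, Juno 10, Iris 17, Delta 7 → Iris.
The two rules agree on Iris.

Yes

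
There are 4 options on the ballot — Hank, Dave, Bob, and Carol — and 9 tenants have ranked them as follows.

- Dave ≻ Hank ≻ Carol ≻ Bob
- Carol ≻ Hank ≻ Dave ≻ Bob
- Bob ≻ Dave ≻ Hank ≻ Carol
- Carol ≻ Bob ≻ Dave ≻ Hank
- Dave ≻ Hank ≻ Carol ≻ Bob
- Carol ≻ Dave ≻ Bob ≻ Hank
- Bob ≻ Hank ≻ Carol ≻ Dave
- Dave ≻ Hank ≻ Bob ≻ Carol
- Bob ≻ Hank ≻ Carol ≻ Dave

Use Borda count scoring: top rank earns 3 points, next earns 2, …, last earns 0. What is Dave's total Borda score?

Borda scores:
  Hank: 2 + 2 + 1 + 0 + 2 + 0 + 2 + 2 + 2 = 13
  Dave: 3 + 1 + 2 + 1 + 3 + 2 + 0 + 3 + 0 = 15
  Bob: 0 + 0 + 3 + 2 + 0 + 1 + 3 + 1 + 3 = 13
  Carol: 1 + 3 + 0 + 3 + 1 + 3 + 1 + 0 + 1 = 13

15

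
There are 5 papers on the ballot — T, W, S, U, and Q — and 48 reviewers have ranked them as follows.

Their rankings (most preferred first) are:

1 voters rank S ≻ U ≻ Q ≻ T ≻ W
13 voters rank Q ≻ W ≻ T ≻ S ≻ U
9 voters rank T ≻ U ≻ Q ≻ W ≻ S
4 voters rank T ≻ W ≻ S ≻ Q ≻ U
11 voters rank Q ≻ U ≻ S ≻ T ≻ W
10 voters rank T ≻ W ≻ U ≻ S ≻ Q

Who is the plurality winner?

Q

First-place vote totals:
  T: 23
  W: 0
  S: 1
  U: 0
  Q: 24
Q has the most first-place votes.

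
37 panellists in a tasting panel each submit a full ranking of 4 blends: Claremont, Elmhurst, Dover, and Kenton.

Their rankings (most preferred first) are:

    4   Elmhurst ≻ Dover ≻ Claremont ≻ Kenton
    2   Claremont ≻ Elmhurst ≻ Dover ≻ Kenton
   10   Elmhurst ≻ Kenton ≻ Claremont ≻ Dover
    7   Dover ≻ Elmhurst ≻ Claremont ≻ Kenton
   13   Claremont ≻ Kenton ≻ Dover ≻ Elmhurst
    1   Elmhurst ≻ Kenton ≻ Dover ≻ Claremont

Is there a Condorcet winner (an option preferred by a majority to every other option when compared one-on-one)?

Head-to-head results (37 voters total):
Claremont vs Elmhurst: Elmhurst wins 22–15.
Claremont vs Dover: Claremont wins 25–12.
Claremont vs Kenton: Claremont wins 26–11.
Elmhurst vs Dover: Dover wins 20–17.
Elmhurst vs Kenton: Elmhurst wins 24–13.
Dover vs Kenton: Kenton wins 24–13.
No candidate beats all others: Claremont beats Dover beats Elmhurst beats Claremont, a majority cycle.

No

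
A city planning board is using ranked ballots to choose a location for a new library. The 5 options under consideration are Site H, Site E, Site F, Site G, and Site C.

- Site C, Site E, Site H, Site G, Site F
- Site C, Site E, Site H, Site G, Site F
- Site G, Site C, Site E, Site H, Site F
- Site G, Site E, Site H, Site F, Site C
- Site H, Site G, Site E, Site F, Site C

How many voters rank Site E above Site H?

Ballots ranking Site E above Site H: 4.
Ballots ranking Site H above Site E: 1.
So 4 of 5 voters prefer Site E to Site H.

4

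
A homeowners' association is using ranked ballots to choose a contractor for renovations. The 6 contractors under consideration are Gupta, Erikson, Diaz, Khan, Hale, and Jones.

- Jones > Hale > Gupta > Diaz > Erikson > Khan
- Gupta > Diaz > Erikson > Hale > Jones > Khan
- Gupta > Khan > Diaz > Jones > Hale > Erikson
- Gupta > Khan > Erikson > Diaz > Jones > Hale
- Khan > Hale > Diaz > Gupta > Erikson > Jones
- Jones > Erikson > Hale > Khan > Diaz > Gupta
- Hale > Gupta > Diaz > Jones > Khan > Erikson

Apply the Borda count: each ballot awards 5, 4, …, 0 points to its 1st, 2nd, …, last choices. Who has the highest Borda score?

Gupta

Borda scores:
  Gupta: 3 + 5 + 5 + 5 + 2 + 0 + 4 = 24
  Erikson: 1 + 3 + 0 + 3 + 1 + 4 + 0 = 12
  Diaz: 2 + 4 + 3 + 2 + 3 + 1 + 3 = 18
  Khan: 0 + 0 + 4 + 4 + 5 + 2 + 1 = 16
  Hale: 4 + 2 + 1 + 0 + 4 + 3 + 5 = 19
  Jones: 5 + 1 + 2 + 1 + 0 + 5 + 2 = 16
Gupta has the highest total.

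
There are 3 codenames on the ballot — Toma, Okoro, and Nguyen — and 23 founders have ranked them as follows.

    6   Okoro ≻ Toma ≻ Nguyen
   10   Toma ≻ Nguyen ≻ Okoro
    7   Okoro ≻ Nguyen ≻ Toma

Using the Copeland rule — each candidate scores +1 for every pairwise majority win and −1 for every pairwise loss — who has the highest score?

Okoro

Pairwise results:
  Toma vs Okoro: Okoro wins 13–10.
  Toma vs Nguyen: Toma wins 16–7.
  Okoro vs Nguyen: Okoro wins 13–10.
Copeland scores (wins − losses):
  Toma: 1 − 1 = 0
  Okoro: 2 − 0 = 2
  Nguyen: 0 − 2 = -2
Okoro has the best Copeland score.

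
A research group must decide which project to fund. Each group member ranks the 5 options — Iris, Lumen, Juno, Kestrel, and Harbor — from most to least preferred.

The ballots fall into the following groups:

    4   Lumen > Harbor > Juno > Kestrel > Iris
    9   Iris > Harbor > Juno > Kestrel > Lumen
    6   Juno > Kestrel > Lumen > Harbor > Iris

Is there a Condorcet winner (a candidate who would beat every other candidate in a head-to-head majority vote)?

No

Head-to-head results (19 voters total):
Iris vs Lumen: Lumen wins 10–9.
Iris vs Juno: Juno wins 10–9.
Iris vs Kestrel: Kestrel wins 10–9.
Iris vs Harbor: Harbor wins 10–9.
Lumen vs Juno: Juno wins 15–4.
Lumen vs Kestrel: Kestrel wins 15–4.
Lumen vs Harbor: Lumen wins 10–9.
Juno vs Kestrel: Juno wins 19–0.
Juno vs Harbor: Harbor wins 13–6.
Kestrel vs Harbor: Harbor wins 13–6.
No candidate beats all others: Lumen beats Harbor beats Juno beats Lumen, a majority cycle.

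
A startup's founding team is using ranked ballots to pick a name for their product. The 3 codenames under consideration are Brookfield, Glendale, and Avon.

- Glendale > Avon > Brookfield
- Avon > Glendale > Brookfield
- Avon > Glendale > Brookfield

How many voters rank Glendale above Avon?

Ballots ranking Glendale above Avon: 1.
Ballots ranking Avon above Glendale: 2.
So 1 of 3 voters prefer Glendale to Avon.

1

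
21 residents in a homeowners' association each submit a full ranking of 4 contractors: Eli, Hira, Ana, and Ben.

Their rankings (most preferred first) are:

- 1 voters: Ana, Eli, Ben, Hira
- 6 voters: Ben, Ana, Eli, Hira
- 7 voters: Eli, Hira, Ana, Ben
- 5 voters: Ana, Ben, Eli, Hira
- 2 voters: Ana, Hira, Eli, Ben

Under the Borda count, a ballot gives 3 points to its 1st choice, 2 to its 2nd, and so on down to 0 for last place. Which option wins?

Borda scores:
  Eli: 2 + 6·1 + 7·3 + 5·1 + 2·1 = 36
  Hira: 0 + 6·0 + 7·2 + 5·0 + 2·2 = 18
  Ana: 3 + 6·2 + 7·1 + 5·3 + 2·3 = 43
  Ben: 1 + 6·3 + 7·0 + 5·2 + 2·0 = 29
Ana has the highest total.

Ana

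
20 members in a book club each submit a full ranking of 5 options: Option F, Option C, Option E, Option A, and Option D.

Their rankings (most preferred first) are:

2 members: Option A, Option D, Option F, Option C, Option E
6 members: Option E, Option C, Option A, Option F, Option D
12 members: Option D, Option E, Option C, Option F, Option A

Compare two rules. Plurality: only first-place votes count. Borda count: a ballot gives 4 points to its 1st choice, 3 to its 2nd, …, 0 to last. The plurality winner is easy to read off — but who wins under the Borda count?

Plurality first-place counts: Option F 0, Option C 0, Option E 6, Option A 2, Option D 12 → Option D.
Borda totals: Option F 22, Option C 44, Option E 60, Option A 20, Option D 54 → Option E.

Option E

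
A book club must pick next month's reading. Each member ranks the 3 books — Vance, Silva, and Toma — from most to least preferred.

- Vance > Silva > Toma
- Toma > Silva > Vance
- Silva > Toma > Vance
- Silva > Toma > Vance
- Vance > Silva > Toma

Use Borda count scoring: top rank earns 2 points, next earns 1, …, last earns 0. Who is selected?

Silva

Borda scores:
  Vance: 2 + 0 + 0 + 0 + 2 = 4
  Silva: 1 + 1 + 2 + 2 + 1 = 7
  Toma: 0 + 2 + 1 + 1 + 0 = 4
Silva has the highest total.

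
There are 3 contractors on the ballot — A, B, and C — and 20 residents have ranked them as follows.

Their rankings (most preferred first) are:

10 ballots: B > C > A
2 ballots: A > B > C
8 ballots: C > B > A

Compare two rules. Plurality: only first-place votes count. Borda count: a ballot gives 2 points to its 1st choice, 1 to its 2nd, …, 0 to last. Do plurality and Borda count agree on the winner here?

Plurality first-place counts: A 2, B 10, C 8 → B.
Borda totals: A 4, B 30, C 26 → B.
The two rules agree on B.

Yes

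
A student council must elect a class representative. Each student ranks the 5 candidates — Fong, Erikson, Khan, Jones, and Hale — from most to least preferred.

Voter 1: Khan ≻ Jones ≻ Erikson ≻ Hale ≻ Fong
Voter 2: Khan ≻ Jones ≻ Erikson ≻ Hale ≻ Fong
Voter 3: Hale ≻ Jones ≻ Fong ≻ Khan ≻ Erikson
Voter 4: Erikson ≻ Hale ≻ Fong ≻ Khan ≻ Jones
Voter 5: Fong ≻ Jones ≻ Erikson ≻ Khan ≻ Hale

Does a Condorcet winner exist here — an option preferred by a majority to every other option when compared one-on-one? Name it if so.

None — there is no Condorcet winner

Head-to-head results (5 voters total):
Fong vs Erikson: Erikson wins 3–2.
Fong vs Khan: Fong wins 3–2.
Fong vs Jones: Jones wins 3–2.
Fong vs Hale: Hale wins 4–1.
Erikson vs Khan: Khan wins 3–2.
Erikson vs Jones: Jones wins 4–1.
Erikson vs Hale: Erikson wins 4–1.
Khan vs Jones: Khan wins 3–2.
Khan vs Hale: Khan wins 3–2.
Jones vs Hale: Jones wins 3–2.
No candidate beats all others: Fong beats Khan beats Erikson beats Fong, a majority cycle.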